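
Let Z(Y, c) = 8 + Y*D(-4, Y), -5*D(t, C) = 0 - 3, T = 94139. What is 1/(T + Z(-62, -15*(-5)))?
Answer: 5/470549 ≈ 1.0626e-5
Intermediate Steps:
D(t, C) = ⅗ (D(t, C) = -(0 - 3)/5 = -⅕*(-3) = ⅗)
Z(Y, c) = 8 + 3*Y/5 (Z(Y, c) = 8 + Y*(⅗) = 8 + 3*Y/5)
1/(T + Z(-62, -15*(-5))) = 1/(94139 + (8 + (⅗)*(-62))) = 1/(94139 + (8 - 186/5)) = 1/(94139 - 146/5) = 1/(470549/5) = 5/470549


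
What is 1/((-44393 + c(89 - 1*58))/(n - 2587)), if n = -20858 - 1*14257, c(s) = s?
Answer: 18851/22181 ≈ 0.84987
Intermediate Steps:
n = -35115 (n = -20858 - 14257 = -35115)
1/((-44393 + c(89 - 1*58))/(n - 2587)) = 1/((-44393 + (89 - 1*58))/(-35115 - 2587)) = 1/((-44393 + (89 - 58))/(-37702)) = 1/((-44393 + 31)*(-1/37702)) = 1/(-44362*(-1/37702)) = 1/(22181/18851) = 18851/22181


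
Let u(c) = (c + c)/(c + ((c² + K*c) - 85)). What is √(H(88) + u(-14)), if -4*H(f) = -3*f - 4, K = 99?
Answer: 3*√12373111/1289 ≈ 8.1867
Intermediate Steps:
H(f) = 1 + 3*f/4 (H(f) = -(-3*f - 4)/4 = -(-4 - 3*f)/4 = 1 + 3*f/4)
u(c) = 2*c/(-85 + c² + 100*c) (u(c) = (c + c)/(c + ((c² + 99*c) - 85)) = (2*c)/(c + (-85 + c² + 99*c)) = (2*c)/(-85 + c² + 100*c) = 2*c/(-85 + c² + 100*c))
√(H(88) + u(-14)) = √((1 + (¾)*88) + 2*(-14)/(-85 + (-14)² + 100*(-14))) = √((1 + 66) + 2*(-14)/(-85 + 196 - 1400)) = √(67 + 2*(-14)/(-1289)) = √(67 + 2*(-14)*(-1/1289)) = √(67 + 28/1289) = √(86391/1289) = 3*√12373111/1289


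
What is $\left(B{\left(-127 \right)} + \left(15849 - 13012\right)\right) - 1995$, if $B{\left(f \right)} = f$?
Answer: $715$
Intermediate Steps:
$\left(B{\left(-127 \right)} + \left(15849 - 13012\right)\right) - 1995 = \left(-127 + \left(15849 - 13012\right)\right) - 1995 = \left(-127 + 2837\right) - 1995 = 2710 - 1995 = 715$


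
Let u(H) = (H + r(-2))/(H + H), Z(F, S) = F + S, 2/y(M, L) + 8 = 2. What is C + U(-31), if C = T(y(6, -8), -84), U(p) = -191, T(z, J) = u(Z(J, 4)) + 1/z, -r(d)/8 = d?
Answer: -968/5 ≈ -193.60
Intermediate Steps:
y(M, L) = -⅓ (y(M, L) = 2/(-8 + 2) = 2/(-6) = 2*(-⅙) = -⅓)
r(d) = -8*d
u(H) = (16 + H)/(2*H) (u(H) = (H - 8*(-2))/(H + H) = (H + 16)/((2*H)) = (16 + H)*(1/(2*H)) = (16 + H)/(2*H))
T(z, J) = 1/z + (20 + J)/(2*(4 + J)) (T(z, J) = (16 + (J + 4))/(2*(J + 4)) + 1/z = (16 + (4 + J))/(2*(4 + J)) + 1/z = (20 + J)/(2*(4 + J)) + 1/z = 1/z + (20 + J)/(2*(4 + J)))
C = -13/5 (C = (4 - 84 + (½)*(-⅓)*(20 - 84))/((-⅓)*(4 - 84)) = -3*(4 - 84 + (½)*(-⅓)*(-64))/(-80) = -3*(-1/80)*(4 - 84 + 32/3) = -3*(-1/80)*(-208/3) = -13/5 ≈ -2.6000)
C + U(-31) = -13/5 - 191 = -968/5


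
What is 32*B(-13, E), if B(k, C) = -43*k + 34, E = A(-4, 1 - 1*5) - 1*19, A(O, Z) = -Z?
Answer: 18976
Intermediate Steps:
E = -15 (E = -(1 - 1*5) - 1*19 = -(1 - 5) - 19 = -1*(-4) - 19 = 4 - 19 = -15)
B(k, C) = 34 - 43*k
32*B(-13, E) = 32*(34 - 43*(-13)) = 32*(34 + 559) = 32*593 = 18976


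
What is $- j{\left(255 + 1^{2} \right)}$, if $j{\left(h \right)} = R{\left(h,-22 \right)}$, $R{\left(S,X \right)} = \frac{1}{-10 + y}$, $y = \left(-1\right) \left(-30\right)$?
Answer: $- \frac{1}{20} \approx -0.05$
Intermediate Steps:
$y = 30$
$R{\left(S,X \right)} = \frac{1}{20}$ ($R{\left(S,X \right)} = \frac{1}{-10 + 30} = \frac{1}{20}$)
$j{\left(h \right)} = \frac{1}{20}$
$- j{\left(255 + 1^{2} \right)} = \left(-1\right) \frac{1}{20} = - \frac{1}{20}$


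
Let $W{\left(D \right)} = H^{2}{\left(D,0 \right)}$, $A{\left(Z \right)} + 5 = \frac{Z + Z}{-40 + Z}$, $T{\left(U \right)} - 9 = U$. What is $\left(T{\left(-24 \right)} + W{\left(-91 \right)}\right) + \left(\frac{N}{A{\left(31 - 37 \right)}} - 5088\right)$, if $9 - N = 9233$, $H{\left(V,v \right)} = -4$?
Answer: $- \frac{342331}{109} \approx -3140.7$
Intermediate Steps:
$N = -9224$ ($N = 9 - 9233 = -9224$)
$T{\left(U \right)} = 9 + U$
$A{\left(Z \right)} = -5 + \frac{2 Z}{-40 + Z}$ ($A{\left(Z \right)} = -5 + \frac{Z + Z}{-40 + Z} = -5 + \frac{2 Z}{-40 + Z}$)
$W{\left(D \right)} = 16$ ($W{\left(D \right)} = \left(-4\right)^{2} = 16$)
$\left(T{\left(-24 \right)} + W{\left(-91 \right)}\right) + \left(\frac{N}{A{\left(31 - 37 \right)}} - 5088\right) = \left(\left(9 - 24\right) + 16\right) - \left(5088 + \frac{9224}{\frac{1}{-40 + \left(31 - 37\right)} \left(200 - 3 \left(31 - 37\right)\right)}\right) = \left(-15 + 16\right) - \left(5088 + \frac{9224}{\frac{1}{-40 + \left(31 - 37\right)} \left(200 - 3 \left(31 - 37\right)\right)}\right) = 1 - \left(5088 + \frac{9224}{\frac{1}{-40 - 6} \left(200 - -18\right)}\right) = 1 - \left(5088 + \frac{9224}{\frac{1}{-46} \left(200 + 18\right)}\right) = 1 - \left(5088 + \frac{9224}{\left(- \frac{1}{46}\right) 218}\right) = 1 - \left(5088 + \frac{9224}{- \frac{109}{23}}\right) = 1 - \frac{342440}{109} = - \frac{342331}{109}$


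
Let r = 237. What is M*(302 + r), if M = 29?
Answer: 15631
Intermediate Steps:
M*(302 + r) = 29*(302 + 237) = 29*539 = 15631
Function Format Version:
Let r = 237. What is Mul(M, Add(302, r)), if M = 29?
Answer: 15631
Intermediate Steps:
Mul(M, Add(302, r)) = Mul(29, Add(302, 237)) = Mul(29, 539) = 15631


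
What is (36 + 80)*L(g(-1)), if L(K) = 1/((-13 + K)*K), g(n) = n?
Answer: 58/7 ≈ 8.2857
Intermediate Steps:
L(K) = 1/(K*(-13 + K))
(36 + 80)*L(g(-1)) = (36 + 80)*(1/((-1)*(-13 - 1))) = 116*(-1/(-14)) = 116*(-1*(-1/14)) = 116*(1/14) = 58/7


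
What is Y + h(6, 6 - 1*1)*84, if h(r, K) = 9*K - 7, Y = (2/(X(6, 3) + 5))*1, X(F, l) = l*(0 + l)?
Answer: 22345/7 ≈ 3192.1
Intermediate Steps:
X(F, l) = l**2 (X(F, l) = l*l = l**2)
Y = 1/7 (Y = (2/(3**2 + 5))*1 = (2/(9 + 5))*1 = (2/14)*1 = ((1/14)*2)*1 = (1/7)*1 = 1/7 ≈ 0.14286)
h(r, K) = -7 + 9*K
Y + h(6, 6 - 1*1)*84 = 1/7 + (-7 + 9*(6 - 1*1))*84 = 1/7 + (-7 + 9*(6 - 1))*84 = 1/7 + (-7 + 9*5)*84 = 1/7 + (-7 + 45)*84 = 1/7 + 38*84 = 1/7 + 3192 = 22345/7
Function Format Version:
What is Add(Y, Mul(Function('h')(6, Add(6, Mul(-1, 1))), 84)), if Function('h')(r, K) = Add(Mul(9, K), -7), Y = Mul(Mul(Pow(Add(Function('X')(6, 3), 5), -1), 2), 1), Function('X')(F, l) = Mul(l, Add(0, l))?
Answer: Rational(22345, 7) ≈ 3192.1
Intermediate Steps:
Function('X')(F, l) = Pow(l, 2) (Function('X')(F, l) = Mul(l, l) = Pow(l, 2))
Y = Rational(1, 7) (Y = Mul(Mul(Pow(Add(Pow(3, 2), 5), -1), 2), 1) = Mul(Mul(Pow(Add(9, 5), -1), 2), 1) = Mul(Mul(Pow(14, -1), 2), 1) = Mul(Mul(Rational(1, 14), 2), 1) = Mul(Rational(1, 7), 1) = Rational(1, 7) ≈ 0.14286)
Function('h')(r, K) = Add(-7, Mul(9, K))
Add(Y, Mul(Function('h')(6, Add(6, Mul(-1, 1))), 84)) = Add(Rational(1, 7), Mul(Add(-7, Mul(9, Add(6, Mul(-1, 1)))), 84)) = Add(Rational(1, 7), Mul(Add(-7, Mul(9, Add(6, -1))), 84)) = Add(Rational(1, 7), Mul(Add(-7, Mul(9, 5)), 84)) = Add(Rational(1, 7), Mul(Add(-7, 45), 84)) = Add(Rational(1, 7), Mul(38, 84)) = Add(Rational(1, 7), 3192) = Rational(22345, 7)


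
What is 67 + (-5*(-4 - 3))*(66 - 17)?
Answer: 1782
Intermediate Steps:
67 + (-5*(-4 - 3))*(66 - 17) = 67 - 5*(-7)*49 = 67 + 35*49 = 67 + 1715 = 1782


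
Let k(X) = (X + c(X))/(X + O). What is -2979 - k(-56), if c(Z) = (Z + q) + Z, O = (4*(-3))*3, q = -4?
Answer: -68560/23 ≈ -2980.9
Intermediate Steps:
O = -36 (O = -12*3 = -36)
c(Z) = -4 + 2*Z (c(Z) = (Z - 4) + Z = (-4 + Z) + Z = -4 + 2*Z)
k(X) = (-4 + 3*X)/(-36 + X) (k(X) = (X + (-4 + 2*X))/(X - 36) = (-4 + 3*X)/(-36 + X))
-2979 - k(-56) = -2979 - (-4 + 3*(-56))/(-36 - 56) = -2979 - (-4 - 168)/(-92) = -2979 - (-1)*(-172)/92 = -2979 - 1*43/23 = -2979 - 43/23 = -68560/23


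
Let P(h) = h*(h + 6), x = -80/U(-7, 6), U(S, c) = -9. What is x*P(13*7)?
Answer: 706160/9 ≈ 78462.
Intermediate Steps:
x = 80/9 (x = -80/(-9) = -80*(-⅑) = 80/9 ≈ 8.8889)
P(h) = h*(6 + h)
x*P(13*7) = 80*((13*7)*(6 + 13*7))/9 = 80*(91*(6 + 91))/9 = 80*(91*97)/9 = (80/9)*8827 = 706160/9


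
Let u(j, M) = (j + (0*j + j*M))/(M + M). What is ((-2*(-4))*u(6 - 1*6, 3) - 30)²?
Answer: 900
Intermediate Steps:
u(j, M) = (j + M*j)/(2*M) (u(j, M) = (j + (0 + M*j))/((2*M)) = (j + M*j)*(1/(2*M)) = (j + M*j)/(2*M))
((-2*(-4))*u(6 - 1*6, 3) - 30)² = ((-2*(-4))*((½)*(6 - 1*6)*(1 + 3)/3) - 30)² = (8*((½)*(6 - 6)*(⅓)*4) - 30)² = (8*((½)*0*(⅓)*4) - 30)² = (8*0 - 30)² = (0 - 30)² = (-30)² = 900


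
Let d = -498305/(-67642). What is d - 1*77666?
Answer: -5252985267/67642 ≈ -77659.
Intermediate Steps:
d = 498305/67642 (d = -498305*(-1/67642) = 498305/67642 ≈ 7.3668)
d - 1*77666 = 498305/67642 - 1*77666 = 498305/67642 - 77666 = -5252985267/67642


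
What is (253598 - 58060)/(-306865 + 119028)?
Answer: -195538/187837 ≈ -1.0410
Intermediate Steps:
(253598 - 58060)/(-306865 + 119028) = 195538/(-187837) = 195538*(-1/187837) = -195538/187837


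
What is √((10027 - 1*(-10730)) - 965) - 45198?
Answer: -45198 + 4*√1237 ≈ -45057.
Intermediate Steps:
√((10027 - 1*(-10730)) - 965) - 45198 = √((10027 + 10730) - 965) - 45198 = √(20757 - 965) - 45198 = √19792 - 45198 = 4*√1237 - 45198 = -45198 + 4*√1237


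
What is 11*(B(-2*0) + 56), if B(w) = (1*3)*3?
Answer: 715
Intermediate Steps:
B(w) = 9 (B(w) = 3*3 = 9)
11*(B(-2*0) + 56) = 11*(9 + 56) = 11*65 = 715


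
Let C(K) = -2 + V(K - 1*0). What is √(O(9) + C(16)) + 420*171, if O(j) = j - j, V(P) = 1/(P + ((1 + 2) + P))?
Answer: 71820 + I*√2415/35 ≈ 71820.0 + 1.4041*I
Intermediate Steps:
V(P) = 1/(3 + 2*P) (V(P) = 1/(P + (3 + P)) = 1/(3 + 2*P))
O(j) = 0
C(K) = -2 + 1/(3 + 2*K) (C(K) = -2 + 1/(3 + 2*(K - 1*0)) = -2 + 1/(3 + 2*(K + 0)) = -2 + 1/(3 + 2*K))
√(O(9) + C(16)) + 420*171 = √(0 + (-5 - 4*16)/(3 + 2*16)) + 420*171 = √(0 + (-5 - 64)/(3 + 32)) + 71820 = √(0 - 69/35) + 71820 = √(-69/35) + 71820 = I*√2415/35 + 71820 = 71820 + I*√2415/35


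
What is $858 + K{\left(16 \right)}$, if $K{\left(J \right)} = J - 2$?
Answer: $872$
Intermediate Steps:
$K{\left(J \right)} = -2 + J$ ($K{\left(J \right)} = J - 2 = -2 + J$)
$858 + K{\left(16 \right)} = 858 + \left(-2 + 16\right) = 858 + 14 = 872$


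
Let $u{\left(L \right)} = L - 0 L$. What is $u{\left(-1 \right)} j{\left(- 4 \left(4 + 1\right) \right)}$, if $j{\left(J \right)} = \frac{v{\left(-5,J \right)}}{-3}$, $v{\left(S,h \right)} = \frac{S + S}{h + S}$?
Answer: $\frac{2}{15} \approx 0.13333$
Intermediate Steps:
$v{\left(S,h \right)} = \frac{2 S}{S + h}$
$u{\left(L \right)} = L$ ($u{\left(L \right)} = L - 0 = L + 0 = L$)
$j{\left(J \right)} = \frac{10}{3 \left(-5 + J\right)}$ ($j{\left(J \right)} = \frac{2 \left(-5\right) \frac{1}{-5 + J}}{-3} = - \frac{10}{-5 + J} \left(- \frac{1}{3}\right) = \frac{10}{3 \left(-5 + J\right)}$)
$u{\left(-1 \right)} j{\left(- 4 \left(4 + 1\right) \right)} = - \frac{10}{3 \left(-5 - 4 \left(4 + 1\right)\right)} = - \frac{10}{3 \left(-5 - 20\right)} = - \frac{10}{3 \left(-25\right)} = - \frac{10 \left(-1\right)}{3 \cdot 25} = \left(-1\right) \left(- \frac{2}{15}\right) = \frac{2}{15}$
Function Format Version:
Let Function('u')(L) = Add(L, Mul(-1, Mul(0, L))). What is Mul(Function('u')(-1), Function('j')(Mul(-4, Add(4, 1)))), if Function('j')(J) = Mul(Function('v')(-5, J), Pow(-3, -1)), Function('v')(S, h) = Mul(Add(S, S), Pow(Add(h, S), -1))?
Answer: Rational(2, 15) ≈ 0.13333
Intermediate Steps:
Function('v')(S, h) = Mul(2, S, Pow(Add(S, h), -1)) (Function('v')(S, h) = Mul(Mul(2, S), Pow(Add(S, h), -1)) = Mul(2, S, Pow(Add(S, h), -1)))
Function('u')(L) = L (Function('u')(L) = Add(L, Mul(-1, 0)) = Add(L, 0) = L)
Function('j')(J) = Mul(Rational(10, 3), Pow(Add(-5, J), -1)) (Function('j')(J) = Mul(Mul(2, -5, Pow(Add(-5, J), -1)), Pow(-3, -1)) = Mul(Mul(-10, Pow(Add(-5, J), -1)), Rational(-1, 3)) = Mul(Rational(10, 3), Pow(Add(-5, J), -1)))
Mul(Function('u')(-1), Function('j')(Mul(-4, Add(4, 1)))) = Mul(-1, Mul(Rational(10, 3), Pow(Add(-5, Mul(-4, Add(4, 1))), -1))) = Mul(-1, Mul(Rational(10, 3), Pow(Add(-5, Mul(-4, 5)), -1))) = Mul(-1, Mul(Rational(10, 3), Pow(Add(-5, -20), -1))) = Mul(-1, Mul(Rational(10, 3), Pow(-25, -1))) = Mul(-1, Mul(Rational(10, 3), Rational(-1, 25))) = Mul(-1, Rational(-2, 15)) = Rational(2, 15)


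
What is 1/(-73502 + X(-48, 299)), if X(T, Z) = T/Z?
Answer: -299/21977146 ≈ -1.3605e-5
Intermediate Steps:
1/(-73502 + X(-48, 299)) = 1/(-73502 - 48/299) = 1/(-21977146/299) = -299/21977146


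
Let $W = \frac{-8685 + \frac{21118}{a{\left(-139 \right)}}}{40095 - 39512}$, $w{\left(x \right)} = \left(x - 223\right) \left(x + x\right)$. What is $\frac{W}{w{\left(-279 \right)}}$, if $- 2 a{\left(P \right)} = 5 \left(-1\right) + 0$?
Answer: $- \frac{1189}{816538140} \approx -1.4561 \cdot 10^{-6}$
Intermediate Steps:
$a{\left(P \right)} = \frac{5}{2}$ ($a{\left(P \right)} = - \frac{5 \left(-1\right) + 0}{2} = - \frac{-5 + 0}{2} = \left(- \frac{1}{2}\right) \left(-5\right) = \frac{5}{2}$)
$w{\left(x \right)} = 2 x \left(-223 + x\right)$ ($w{\left(x \right)} = \left(-223 + x\right) 2 x = 2 x \left(-223 + x\right)$)
$W = - \frac{1189}{2915}$ ($W = \frac{-8685 + \frac{21118}{\frac{5}{2}}}{40095 - 39512} = \frac{-8685 + 21118 \cdot \frac{2}{5}}{583} = \left(-8685 + \frac{42236}{5}\right) \frac{1}{583} = \left(- \frac{1189}{5}\right) \frac{1}{583} = - \frac{1189}{2915} \approx -0.40789$)
$\frac{W}{w{\left(-279 \right)}} = - \frac{1189}{2915 \cdot 2 \left(-279\right) \left(-223 - 279\right)} = - \frac{1189}{2915 \cdot 2 \left(-279\right) \left(-502\right)} = - \frac{1189}{2915 \cdot 280116} = \left(- \frac{1189}{2915}\right) \frac{1}{280116} = - \frac{1189}{816538140}$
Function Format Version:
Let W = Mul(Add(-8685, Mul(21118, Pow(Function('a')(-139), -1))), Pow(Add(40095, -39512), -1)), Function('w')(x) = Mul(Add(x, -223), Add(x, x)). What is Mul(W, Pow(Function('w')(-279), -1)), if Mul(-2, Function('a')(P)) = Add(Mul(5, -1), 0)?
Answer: Rational(-1189, 816538140) ≈ -1.4561e-6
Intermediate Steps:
Function('a')(P) = Rational(5, 2) (Function('a')(P) = Mul(Rational(-1, 2), Add(Mul(5, -1), 0)) = Mul(Rational(-1, 2), Add(-5, 0)) = Mul(Rational(-1, 2), -5) = Rational(5, 2))
Function('w')(x) = Mul(2, x, Add(-223, x)) (Function('w')(x) = Mul(Add(-223, x), Mul(2, x)) = Mul(2, x, Add(-223, x)))
W = Rational(-1189, 2915) (W = Mul(Add(-8685, Mul(21118, Pow(Rational(5, 2), -1))), Pow(Add(40095, -39512), -1)) = Mul(Add(-8685, Mul(21118, Rational(2, 5))), Pow(583, -1)) = Mul(Add(-8685, Rational(42236, 5)), Rational(1, 583)) = Mul(Rational(-1189, 5), Rational(1, 583)) = Rational(-1189, 2915) ≈ -0.40789)
Mul(W, Pow(Function('w')(-279), -1)) = Mul(Rational(-1189, 2915), Pow(Mul(2, -279, Add(-223, -279)), -1)) = Mul(Rational(-1189, 2915), Pow(Mul(2, -279, -502), -1)) = Mul(Rational(-1189, 2915), Pow(280116, -1)) = Mul(Rational(-1189, 2915), Rational(1, 280116)) = Rational(-1189, 816538140)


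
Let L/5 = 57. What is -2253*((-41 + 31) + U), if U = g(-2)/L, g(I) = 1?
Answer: 2139599/95 ≈ 22522.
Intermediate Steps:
L = 285 (L = 5*57 = 285)
U = 1/285 ≈ 0.0035088
-2253*((-41 + 31) + U) = -2253*((-41 + 31) + 1/285) = -2253*(-10 + 1/285) = -2253*(-2849/285) = 2139599/95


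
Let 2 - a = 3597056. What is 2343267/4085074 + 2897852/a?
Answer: -1704540962815/7347115885998 ≈ -0.23200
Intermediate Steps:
a = -3597054 (a = 2 - 1*3597056 = 2 - 3597056 = -3597054)
2343267/4085074 + 2897852/a = 2343267/4085074 + 2897852/(-3597054) = 2343267*(1/4085074) + 2897852*(-1/3597054) = 2343267/4085074 - 1448926/1798527 = -1704540962815/7347115885998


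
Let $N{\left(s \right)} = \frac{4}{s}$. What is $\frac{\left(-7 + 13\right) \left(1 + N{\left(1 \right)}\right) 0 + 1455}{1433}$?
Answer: $\frac{1455}{1433} \approx 1.0154$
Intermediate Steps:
$\frac{\left(-7 + 13\right) \left(1 + N{\left(1 \right)}\right) 0 + 1455}{1433} = \frac{\left(-7 + 13\right) \left(1 + \frac{4}{1}\right) 0 + 1455}{1433} = \left(6 \left(1 + 4 \cdot 1\right) 0 + 1455\right) \frac{1}{1433} = \left(6 \left(1 + 4\right) 0 + 1455\right) \frac{1}{1433} = \left(6 \cdot 5 \cdot 0 + 1455\right) \frac{1}{1433} = \left(6 \cdot 0 + 1455\right) \frac{1}{1433} = \left(0 + 1455\right) \frac{1}{1433} = 1455 \cdot \frac{1}{1433} = \frac{1455}{1433}$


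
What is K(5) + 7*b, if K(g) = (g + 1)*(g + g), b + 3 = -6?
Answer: -3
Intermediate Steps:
b = -9 (b = -3 - 6 = -9)
K(g) = 2*g*(1 + g) (K(g) = (1 + g)*(2*g) = 2*g*(1 + g))
K(5) + 7*b = 2*5*(1 + 5) + 7*(-9) = 2*5*6 - 63 = 60 - 63 = -3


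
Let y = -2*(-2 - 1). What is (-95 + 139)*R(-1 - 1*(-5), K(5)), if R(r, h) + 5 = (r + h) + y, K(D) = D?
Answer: 440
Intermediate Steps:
y = 6 (y = -2*(-3) = 6)
R(r, h) = 1 + h + r (R(r, h) = -5 + ((r + h) + 6) = -5 + ((h + r) + 6) = -5 + (6 + h + r) = 1 + h + r)
(-95 + 139)*R(-1 - 1*(-5), K(5)) = (-95 + 139)*(1 + 5 + (-1 - 1*(-5))) = 44*(1 + 5 + (-1 + 5)) = 44*(1 + 5 + 4) = 44*10 = 440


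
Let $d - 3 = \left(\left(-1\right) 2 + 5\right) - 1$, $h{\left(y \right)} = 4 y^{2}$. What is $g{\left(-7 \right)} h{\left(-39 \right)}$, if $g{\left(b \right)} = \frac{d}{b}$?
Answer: $- \frac{30420}{7} \approx -4345.7$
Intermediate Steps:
$d = 5$ ($d = 3 + \left(\left(\left(-1\right) 2 + 5\right) - 1\right) = 3 + \left(\left(-2 + 5\right) - 1\right) = 3 + \left(3 - 1\right) = 3 + 2 = 5$)
$g{\left(b \right)} = \frac{5}{b}$
$g{\left(-7 \right)} h{\left(-39 \right)} = \frac{5}{-7} \cdot 4 \left(-39\right)^{2} = 5 \left(- \frac{1}{7}\right) 4 \cdot 1521 = \left(- \frac{5}{7}\right) 6084 = - \frac{30420}{7}$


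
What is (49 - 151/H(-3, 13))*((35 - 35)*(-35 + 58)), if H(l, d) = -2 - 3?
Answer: 0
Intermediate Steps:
H(l, d) = -5
(49 - 151/H(-3, 13))*((35 - 35)*(-35 + 58)) = (49 - 151/(-5))*((35 - 35)*(-35 + 58)) = (49 - 151*(-1/5))*(0*23) = (49 + 151/5)*0 = (396/5)*0 = 0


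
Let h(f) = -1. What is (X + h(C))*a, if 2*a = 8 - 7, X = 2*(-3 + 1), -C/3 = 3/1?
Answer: -5/2 ≈ -2.5000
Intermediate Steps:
C = -9 (C = -9/1 = -9 ≈ -9.0000)
X = -4 (X = 2*(-2) = -4)
a = ½ (a = (8 - 7)/2 = (½)*1 = ½ ≈ 0.50000)
(X + h(C))*a = (-4 - 1)*(½) = -5*½ = -5/2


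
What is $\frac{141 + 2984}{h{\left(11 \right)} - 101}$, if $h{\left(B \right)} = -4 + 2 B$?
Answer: $- \frac{3125}{83} \approx -37.651$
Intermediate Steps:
$\frac{141 + 2984}{h{\left(11 \right)} - 101} = \frac{141 + 2984}{\left(-4 + 2 \cdot 11\right) - 101} = \frac{3125}{\left(-4 + 22\right) - 101} = \frac{3125}{18 - 101} = \frac{3125}{-83} = 3125 \left(- \frac{1}{83}\right) = - \frac{3125}{83}$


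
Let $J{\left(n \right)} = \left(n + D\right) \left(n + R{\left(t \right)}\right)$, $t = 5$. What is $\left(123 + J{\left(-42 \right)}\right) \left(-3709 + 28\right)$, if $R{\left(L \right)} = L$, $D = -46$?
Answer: $-12438099$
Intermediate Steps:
$J{\left(n \right)} = \left(-46 + n\right) \left(5 + n\right)$ ($J{\left(n \right)} = \left(n - 46\right) \left(n + 5\right) = \left(-46 + n\right) \left(5 + n\right)$)
$\left(123 + J{\left(-42 \right)}\right) \left(-3709 + 28\right) = \left(123 - \left(-1492 - 1764\right)\right) \left(-3709 + 28\right) = \left(123 + \left(-230 + 1764 + 1722\right)\right) \left(-3681\right) = \left(123 + 3256\right) \left(-3681\right) = 3379 \left(-3681\right) = -12438099$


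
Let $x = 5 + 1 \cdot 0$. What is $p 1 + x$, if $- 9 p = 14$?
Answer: $\frac{31}{9} \approx 3.4444$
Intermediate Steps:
$p = - \frac{14}{9}$ ($p = \left(- \frac{1}{9}\right) 14 = - \frac{14}{9} \approx -1.5556$)
$x = 5$ ($x = 5 + 0 = 5$)
$p 1 + x = \left(- \frac{14}{9}\right) 1 + 5 = - \frac{14}{9} + 5 = \frac{31}{9}$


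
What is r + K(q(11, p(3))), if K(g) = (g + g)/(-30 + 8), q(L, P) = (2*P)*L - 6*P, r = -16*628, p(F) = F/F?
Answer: -110544/11 ≈ -10049.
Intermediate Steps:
p(F) = 1
r = -10048
q(L, P) = -6*P + 2*L*P (q(L, P) = 2*L*P - 6*P = -6*P + 2*L*P)
K(g) = -g/11 (K(g) = (2*g)/(-22) = (2*g)*(-1/22) = -g/11)
r + K(q(11, p(3))) = -10048 - 2*(-3 + 11)/11 = -10048 - 2*8/11 = -10048 - 1/11*16 = -10048 - 16/11 = -110544/11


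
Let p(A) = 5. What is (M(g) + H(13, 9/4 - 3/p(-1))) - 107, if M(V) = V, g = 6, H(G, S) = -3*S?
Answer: -2119/20 ≈ -105.95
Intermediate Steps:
(M(g) + H(13, 9/4 - 3/p(-1))) - 107 = (6 - 3*(9/4 - 3/5)) - 107 = (6 - 3*33/20) - 107 = (6 - 99/20) - 107 = 21/20 - 107 = -2119/20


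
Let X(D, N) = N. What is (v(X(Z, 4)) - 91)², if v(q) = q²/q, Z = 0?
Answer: 7569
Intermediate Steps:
v(q) = q
(v(X(Z, 4)) - 91)² = (4 - 91)² = (-87)² = 7569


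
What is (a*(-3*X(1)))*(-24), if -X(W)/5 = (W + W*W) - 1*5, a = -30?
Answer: -32400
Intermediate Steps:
X(W) = 25 - 5*W - 5*W² (X(W) = -5*((W + W*W) - 1*5) = -5*((W + W²) - 5) = -5*(-5 + W + W²) = 25 - 5*W - 5*W²)
(a*(-3*X(1)))*(-24) = -(-90)*(25 - 5*1 - 5*1²)*(-24) = -(-90)*(25 - 5 - 5*1)*(-24) = -(-90)*(25 - 5 - 5)*(-24) = -(-90)*15*(-24) = -30*(-45)*(-24) = 1350*(-24) = -32400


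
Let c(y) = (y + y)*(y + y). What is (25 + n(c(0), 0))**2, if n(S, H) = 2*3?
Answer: 961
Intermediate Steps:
c(y) = 4*y**2 (c(y) = (2*y)*(2*y) = 4*y**2)
n(S, H) = 6
(25 + n(c(0), 0))**2 = (25 + 6)**2 = 31**2 = 961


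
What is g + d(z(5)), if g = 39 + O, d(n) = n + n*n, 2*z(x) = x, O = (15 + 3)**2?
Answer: 1487/4 ≈ 371.75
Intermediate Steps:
O = 324 (O = 18**2 = 324)
z(x) = x/2
d(n) = n + n**2
g = 363 (g = 39 + 324 = 363)
g + d(z(5)) = 363 + ((1/2)*5)*(1 + (1/2)*5) = 363 + 5*(1 + 5/2)/2 = 363 + (5/2)*(7/2) = 363 + 35/4 = 1487/4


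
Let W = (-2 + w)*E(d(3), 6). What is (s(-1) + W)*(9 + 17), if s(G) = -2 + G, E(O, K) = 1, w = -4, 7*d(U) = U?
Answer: -234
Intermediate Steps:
d(U) = U/7
W = -6 (W = (-2 - 4)*1 = -6*1 = -6)
(s(-1) + W)*(9 + 17) = ((-2 - 1) - 6)*(9 + 17) = (-3 - 6)*26 = -9*26 = -234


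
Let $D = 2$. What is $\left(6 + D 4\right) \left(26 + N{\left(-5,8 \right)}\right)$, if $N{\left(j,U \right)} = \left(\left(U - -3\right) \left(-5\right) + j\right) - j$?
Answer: $-406$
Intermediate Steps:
$N{\left(j,U \right)} = -15 - 5 U$ ($N{\left(j,U \right)} = \left(\left(U + 3\right) \left(-5\right) + j\right) - j = \left(\left(3 + U\right) \left(-5\right) + j\right) - j = \left(\left(-15 - 5 U\right) + j\right) - j = \left(-15 + j - 5 U\right) - j = -15 - 5 U$)
$\left(6 + D 4\right) \left(26 + N{\left(-5,8 \right)}\right) = \left(6 + 2 \cdot 4\right) \left(26 - 55\right) = \left(6 + 8\right) \left(26 - 55\right) = 14 \left(26 - 55\right) = 14 \left(-29\right) = -406$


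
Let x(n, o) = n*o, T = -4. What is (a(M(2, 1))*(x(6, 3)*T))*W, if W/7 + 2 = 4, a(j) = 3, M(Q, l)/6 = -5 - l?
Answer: -3024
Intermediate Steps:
M(Q, l) = -30 - 6*l (M(Q, l) = 6*(-5 - l) = -30 - 6*l)
W = 14 (W = -14 + 7*4 = -14 + 28 = 14)
(a(M(2, 1))*(x(6, 3)*T))*W = (3*((6*3)*(-4)))*14 = (3*(18*(-4)))*14 = (3*(-72))*14 = -216*14 = -3024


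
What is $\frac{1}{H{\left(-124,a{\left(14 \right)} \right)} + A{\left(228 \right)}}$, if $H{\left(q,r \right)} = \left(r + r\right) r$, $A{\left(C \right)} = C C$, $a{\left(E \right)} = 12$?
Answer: $\frac{1}{52272} \approx 1.9131 \cdot 10^{-5}$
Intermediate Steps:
$A{\left(C \right)} = C^{2}$
$H{\left(q,r \right)} = 2 r^{2}$ ($H{\left(q,r \right)} = 2 r r = 2 r^{2}$)
$\frac{1}{H{\left(-124,a{\left(14 \right)} \right)} + A{\left(228 \right)}} = \frac{1}{2 \cdot 12^{2} + 228^{2}} = \frac{1}{2 \cdot 144 + 51984} = \frac{1}{288 + 51984} = \frac{1}{52272}$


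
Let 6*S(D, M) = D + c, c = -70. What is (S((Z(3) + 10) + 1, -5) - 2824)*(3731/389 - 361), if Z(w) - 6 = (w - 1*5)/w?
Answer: 1161773519/1167 ≈ 9.9552e+5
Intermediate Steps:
Z(w) = 6 + (-5 + w)/w (Z(w) = 6 + (w - 1*5)/w = 6 + (w - 5)/w = 6 + (-5 + w)/w)
S(D, M) = -35/3 + D/6 (S(D, M) = (D - 70)/6 = (-70 + D)/6 = -35/3 + D/6)
(S((Z(3) + 10) + 1, -5) - 2824)*(3731/389 - 361) = ((-35/3 + (((7 - 5/3) + 10) + 1)/6) - 2824)*(3731/389 - 361) = ((-35/3 + ((16/3 + 10) + 1)/6) - 2824)*(-136698/389) = ((-35/3 + (46/3 + 1)/6) - 2824)*(-136698/389) = ((-35/3 + (⅙)*(49/3)) - 2824)*(-136698/389) = ((-35/3 + 49/18) - 2824)*(-136698/389) = (-161/18 - 2824)*(-136698/389) = -50993/18*(-136698/389) = 1161773519/1167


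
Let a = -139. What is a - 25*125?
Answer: -3264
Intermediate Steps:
a - 25*125 = -139 - 25*125 = -139 - 3125 = -3264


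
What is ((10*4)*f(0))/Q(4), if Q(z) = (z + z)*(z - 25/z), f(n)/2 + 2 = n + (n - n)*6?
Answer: 80/9 ≈ 8.8889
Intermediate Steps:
f(n) = -4 + 2*n (f(n) = -4 + 2*(n + (n - n)*6) = -4 + 2*(n + 0*6) = -4 + 2*(n + 0) = -4 + 2*n)
Q(z) = 2*z*(z - 25/z) (Q(z) = (2*z)*(z - 25/z) = 2*z*(z - 25/z))
((10*4)*f(0))/Q(4) = ((10*4)*(-4 + 2*0))/(-50 + 2*4²) = (40*(-4 + 0))/(-50 + 2*16) = (40*(-4))/(-50 + 32) = -160/(-18) = -160*(-1/18) = 80/9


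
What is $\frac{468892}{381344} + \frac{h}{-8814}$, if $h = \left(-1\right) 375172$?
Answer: $\frac{18400300657}{420145752} \approx 43.795$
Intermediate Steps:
$h = -375172$
$\frac{468892}{381344} + \frac{h}{-8814} = \frac{468892}{381344} - \frac{375172}{-8814} = 468892 \cdot \frac{1}{381344} - - \frac{187586}{4407} = \frac{117223}{95336} + \frac{187586}{4407} = \frac{18400300657}{420145752}$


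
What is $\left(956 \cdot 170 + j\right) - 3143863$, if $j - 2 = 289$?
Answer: $-2981052$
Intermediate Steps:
$j = 291$ ($j = 2 + 289 = 291$)
$\left(956 \cdot 170 + j\right) - 3143863 = \left(956 \cdot 170 + 291\right) - 3143863 = \left(162520 + 291\right) - 3143863 = 162811 - 3143863 = -2981052$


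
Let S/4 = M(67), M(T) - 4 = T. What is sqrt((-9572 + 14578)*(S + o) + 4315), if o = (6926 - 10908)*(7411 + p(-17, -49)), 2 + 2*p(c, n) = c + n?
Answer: I*sqrt(147050895265) ≈ 3.8347e+5*I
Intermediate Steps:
M(T) = 4 + T
p(c, n) = -1 + c/2 + n/2 (p(c, n) = -1 + (c + n)/2 = -1 + (c/2 + n/2) = -1 + c/2 + n/2)
o = -29375214 (o = (6926 - 10908)*(7411 + (-1 + (1/2)*(-17) + (1/2)*(-49))) = -3982*(7411 + (-1 - 17/2 - 49/2)) = -3982*(7411 - 34) = -3982*7377 = -29375214)
S = 284 (S = 4*(4 + 67) = 4*71 = 284)
sqrt((-9572 + 14578)*(S + o) + 4315) = sqrt((-9572 + 14578)*(284 - 29375214) + 4315) = sqrt(5006*(-29374930) + 4315) = sqrt(-147050899580 + 4315) = sqrt(-147050895265) = I*sqrt(147050895265)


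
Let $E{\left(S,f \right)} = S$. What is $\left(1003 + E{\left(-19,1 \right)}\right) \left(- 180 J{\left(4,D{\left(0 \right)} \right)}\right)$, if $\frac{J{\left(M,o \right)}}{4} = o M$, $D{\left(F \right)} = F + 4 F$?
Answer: $0$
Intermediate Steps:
$D{\left(F \right)} = 5 F$
$J{\left(M,o \right)} = 4 M o$ ($J{\left(M,o \right)} = 4 o M = 4 M o$)
$\left(1003 + E{\left(-19,1 \right)}\right) \left(- 180 J{\left(4,D{\left(0 \right)} \right)}\right) = \left(1003 - 19\right) \left(- 180 \cdot 4 \cdot 4 \cdot 5 \cdot 0\right) = 984 \left(- 180 \cdot 4 \cdot 4 \cdot 0\right) = 984 \left(\left(-180\right) 0\right) = 984 \cdot 0 = 0$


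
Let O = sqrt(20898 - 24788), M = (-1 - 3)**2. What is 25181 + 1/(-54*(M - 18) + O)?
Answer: (-2719549*I + 25181*sqrt(3890))/(sqrt(3890) - 108*I) ≈ 25181.0 - 0.0040054*I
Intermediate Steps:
M = 16 (M = (-4)**2 = 16)
O = I*sqrt(3890) (O = sqrt(-3890) = I*sqrt(3890) ≈ 62.37*I)
25181 + 1/(-54*(M - 18) + O) = 25181 + 1/(-54*(16 - 18) + I*sqrt(3890)) = 25181 + 1/(-54*(-2) + I*sqrt(3890)) = 25181 + 1/(108 + I*sqrt(3890))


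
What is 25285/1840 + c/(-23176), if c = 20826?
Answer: 13692133/1066096 ≈ 12.843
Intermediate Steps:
25285/1840 + c/(-23176) = 25285/1840 + 20826/(-23176) = 25285*(1/1840) + 20826*(-1/23176) = 5057/368 - 10413/11588 = 13692133/1066096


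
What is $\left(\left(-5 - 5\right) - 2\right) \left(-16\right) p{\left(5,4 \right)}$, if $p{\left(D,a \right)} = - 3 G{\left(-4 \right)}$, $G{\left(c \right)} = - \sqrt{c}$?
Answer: $1152 i \approx 1152.0 i$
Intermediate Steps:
$p{\left(D,a \right)} = 6 i$ ($p{\left(D,a \right)} = - 3 \left(- \sqrt{-4}\right) = - 3 \left(- 2 i\right) = 6 i$)
$\left(\left(-5 - 5\right) - 2\right) \left(-16\right) p{\left(5,4 \right)} = \left(\left(-5 - 5\right) - 2\right) \left(-16\right) 6 i = \left(-10 - 2\right) \left(-16\right) 6 i = \left(-12\right) \left(-16\right) 6 i = 192 \cdot 6 i = 1152 i$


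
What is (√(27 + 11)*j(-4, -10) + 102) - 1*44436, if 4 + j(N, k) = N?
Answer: -44334 - 8*√38 ≈ -44383.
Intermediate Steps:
j(N, k) = -4 + N
(√(27 + 11)*j(-4, -10) + 102) - 1*44436 = (√(27 + 11)*(-4 - 4) + 102) - 1*44436 = (√38*(-8) + 102) - 44436 = (-8*√38 + 102) - 44436 = (102 - 8*√38) - 44436 = -44334 - 8*√38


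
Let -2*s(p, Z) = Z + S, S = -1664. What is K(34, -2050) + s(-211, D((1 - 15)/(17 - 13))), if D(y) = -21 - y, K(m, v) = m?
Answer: 3499/4 ≈ 874.75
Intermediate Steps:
s(p, Z) = 832 - Z/2 (s(p, Z) = -(Z - 1664)/2 = -(-1664 + Z)/2 = 832 - Z/2)
K(34, -2050) + s(-211, D((1 - 15)/(17 - 13))) = 34 + (832 - (-21 - (1 - 15)/(17 - 13))/2) = 34 + (832 - (-21 - (-14)/4)/2) = 34 + (832 - (-21 - 1*(-7/2))/2) = 34 + (832 - (-21 + 7/2)/2) = 34 + (832 - 1/2*(-35/2)) = 34 + (832 + 35/4) = 34 + 3363/4 = 3499/4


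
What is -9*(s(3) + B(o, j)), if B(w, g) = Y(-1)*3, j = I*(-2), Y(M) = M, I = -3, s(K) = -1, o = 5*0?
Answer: 36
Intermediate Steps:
o = 0
j = 6 (j = -3*(-2) = 6)
B(w, g) = -3 (B(w, g) = -1*3 = -3)
-9*(s(3) + B(o, j)) = -9*(-1 - 3) = -9*(-4) = 36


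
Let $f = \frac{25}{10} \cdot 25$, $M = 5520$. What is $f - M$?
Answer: $- \frac{10915}{2} \approx -5457.5$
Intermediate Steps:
$f = \frac{125}{2}$ ($f = 25 \cdot \frac{1}{10} \cdot 25 = \frac{5}{2} \cdot 25 = \frac{125}{2} \approx 62.5$)
$f - M = \frac{125}{2} - 5520 = - \frac{10915}{2}$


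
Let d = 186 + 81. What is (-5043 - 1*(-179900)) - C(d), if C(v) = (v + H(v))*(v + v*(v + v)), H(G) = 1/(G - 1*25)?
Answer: -9187614281/242 ≈ -3.7965e+7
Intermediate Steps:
H(G) = 1/(-25 + G) (H(G) = 1/(G - 25) = 1/(-25 + G))
d = 267
C(v) = (v + 1/(-25 + v))*(v + 2*v**2) (C(v) = (v + 1/(-25 + v))*(v + v*(v + v)) = (v + 1/(-25 + v))*(v + v*(2*v)) = (v + 1/(-25 + v))*(v + 2*v**2))
(-5043 - 1*(-179900)) - C(d) = (-5043 - 1*(-179900)) - 267*(1 + 2*267 + 267*(1 + 2*267)*(-25 + 267))/(-25 + 267) = (-5043 + 179900) - 267*(1 + 534 + 267*(1 + 534)*242)/242 = 174857 - 267*(1 + 534 + 267*535*242)/242 = 174857 - 267*(1 + 534 + 34568490)/242 = 174857 - 267*34569025/242 = 174857 - 1*9229929675/242 = 174857 - 9229929675/242 = -9187614281/242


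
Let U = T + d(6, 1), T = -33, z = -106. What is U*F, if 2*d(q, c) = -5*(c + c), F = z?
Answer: 4028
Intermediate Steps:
F = -106
d(q, c) = -5*c (d(q, c) = (-5*(c + c))/2 = (-10*c)/2 = -5*c)
U = -38 (U = -33 - 5*1 = -33 - 5 = -38)
U*F = -38*(-106) = 4028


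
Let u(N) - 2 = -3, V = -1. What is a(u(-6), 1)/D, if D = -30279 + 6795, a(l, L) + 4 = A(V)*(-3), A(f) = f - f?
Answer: 1/5871 ≈ 0.00017033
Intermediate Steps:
A(f) = 0
u(N) = -1 (u(N) = 2 - 3 = -1)
a(l, L) = -4 (a(l, L) = -4 + 0*(-3) = -4 + 0 = -4)
D = -23484
a(u(-6), 1)/D = -4/(-23484) = -4*(-1/23484) = 1/5871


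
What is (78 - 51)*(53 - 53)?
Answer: 0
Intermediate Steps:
(78 - 51)*(53 - 53) = 27*0 = 0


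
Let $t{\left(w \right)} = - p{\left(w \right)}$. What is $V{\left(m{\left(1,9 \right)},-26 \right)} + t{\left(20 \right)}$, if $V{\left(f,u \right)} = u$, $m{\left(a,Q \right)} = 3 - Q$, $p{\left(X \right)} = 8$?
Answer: $-34$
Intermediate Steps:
$t{\left(w \right)} = -8$ ($t{\left(w \right)} = \left(-1\right) 8 = -8$)
$V{\left(m{\left(1,9 \right)},-26 \right)} + t{\left(20 \right)} = -26 - 8 = -34$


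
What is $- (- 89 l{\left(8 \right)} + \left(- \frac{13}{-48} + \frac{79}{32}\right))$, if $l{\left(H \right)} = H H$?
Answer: $\frac{546553}{96} \approx 5693.3$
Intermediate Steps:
$l{\left(H \right)} = H^{2}$
$- (- 89 l{\left(8 \right)} + \left(- \frac{13}{-48} + \frac{79}{32}\right)) = - (- 89 \cdot 8^{2} + \left(- \frac{13}{-48} + \frac{79}{32}\right)) = - (\left(-89\right) 64 + \left(\left(-13\right) \left(- \frac{1}{48}\right) + 79 \cdot \frac{1}{32}\right)) = - (-5696 + \left(\frac{13}{48} + \frac{79}{32}\right)) = - (-5696 + \frac{263}{96}) = \left(-1\right) \left(- \frac{546553}{96}\right) = \frac{546553}{96}$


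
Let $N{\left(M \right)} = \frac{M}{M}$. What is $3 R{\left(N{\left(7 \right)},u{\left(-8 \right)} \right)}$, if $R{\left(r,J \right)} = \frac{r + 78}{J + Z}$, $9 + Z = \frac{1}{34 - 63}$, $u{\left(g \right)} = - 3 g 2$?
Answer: $\frac{6873}{1130} \approx 6.0823$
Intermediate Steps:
$u{\left(g \right)} = - 6 g$
$N{\left(M \right)} = 1$
$Z = - \frac{262}{29}$ ($Z = -9 + \frac{1}{34 - 63} = -9 + \frac{1}{-29} = -9 - \frac{1}{29} = - \frac{262}{29} \approx -9.0345$)
$R{\left(r,J \right)} = \frac{78 + r}{- \frac{262}{29} + J}$ ($R{\left(r,J \right)} = \frac{r + 78}{J - \frac{262}{29}} = \frac{78 + r}{- \frac{262}{29} + J}$)
$3 R{\left(N{\left(7 \right)},u{\left(-8 \right)} \right)} = 3 \frac{29 \left(78 + 1\right)}{-262 + 29 \left(\left(-6\right) \left(-8\right)\right)} = 3 \cdot 29 \frac{1}{-262 + 29 \cdot 48} \cdot 79 = 3 \cdot 29 \frac{1}{-262 + 1392} \cdot 79 = 3 \cdot 29 \cdot \frac{1}{1130} \cdot 79 = 3 \cdot \frac{2291}{1130} = \frac{6873}{1130}$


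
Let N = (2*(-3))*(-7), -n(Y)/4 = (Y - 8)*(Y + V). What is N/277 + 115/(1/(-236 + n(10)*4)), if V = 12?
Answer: -29943658/277 ≈ -1.0810e+5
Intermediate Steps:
n(Y) = -4*(-8 + Y)*(12 + Y) (n(Y) = -4*(Y - 8)*(Y + 12) = -4*(-8 + Y)*(12 + Y))
N = 42 (N = -6*(-7) = 42)
N/277 + 115/(1/(-236 + n(10)*4)) = 42/277 + 115/(1/(-236 + (384 - 16*10 - 4*10**2)*4)) = 42*(1/277) + 115/(1/(-236 + (384 - 160 - 4*100)*4)) = 42/277 + 115/(1/(-236 + (384 - 160 - 400)*4)) = 42/277 + 115/(1/(-236 - 176*4)) = 42/277 + 115/(1/(-236 - 704)) = 42/277 + 115/(1/(-940)) = 42/277 + 115/(-1/940) = 42/277 + 115*(-940) = 42/277 - 108100 = -29943658/277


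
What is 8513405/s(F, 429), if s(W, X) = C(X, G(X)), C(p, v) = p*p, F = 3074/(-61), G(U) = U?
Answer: 8513405/184041 ≈ 46.258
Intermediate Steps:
F = -3074/61 (F = 3074*(-1/61) = -3074/61 ≈ -50.393)
C(p, v) = p²
s(W, X) = X²
8513405/s(F, 429) = 8513405/(429²) = 8513405/184041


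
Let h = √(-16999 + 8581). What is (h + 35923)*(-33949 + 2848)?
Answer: -1117241223 - 31101*I*√8418 ≈ -1.1172e+9 - 2.8535e+6*I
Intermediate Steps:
h = I*√8418 (h = √(-8418) = I*√8418 ≈ 91.75*I)
(h + 35923)*(-33949 + 2848) = (I*√8418 + 35923)*(-33949 + 2848) = (35923 + I*√8418)*(-31101) = -1117241223 - 31101*I*√8418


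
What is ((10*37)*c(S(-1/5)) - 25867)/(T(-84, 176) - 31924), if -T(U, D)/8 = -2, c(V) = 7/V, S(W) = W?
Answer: 12939/10636 ≈ 1.2165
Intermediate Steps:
T(U, D) = 16 (T(U, D) = -8*(-2) = 16)
((10*37)*c(S(-1/5)) - 25867)/(T(-84, 176) - 31924) = ((10*37)*(7/((-1/5))) - 25867)/(16 - 31924) = (370*(7/((-1*⅕))) - 25867)/(-31908) = (370*(7/(-⅕)) - 25867)*(-1/31908) = (370*(7*(-5)) - 25867)*(-1/31908) = (370*(-35) - 25867)*(-1/31908) = (-12950 - 25867)*(-1/31908) = -38817*(-1/31908) = 12939/10636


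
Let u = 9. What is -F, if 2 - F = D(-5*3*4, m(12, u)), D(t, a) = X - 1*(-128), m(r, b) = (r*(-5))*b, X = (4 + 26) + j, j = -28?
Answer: 128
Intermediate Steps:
X = 2 (X = (4 + 26) - 28 = 30 - 28 = 2)
m(r, b) = -5*b*r (m(r, b) = (-5*r)*b = -5*b*r)
D(t, a) = 130 (D(t, a) = 2 - 1*(-128) = 2 + 128 = 130)
F = -128 (F = 2 - 1*130 = 2 - 130 = -128)
-F = -1*(-128) = 128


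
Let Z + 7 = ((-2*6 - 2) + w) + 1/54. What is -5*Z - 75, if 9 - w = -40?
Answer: -11615/54 ≈ -215.09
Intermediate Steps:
w = 49 (w = 9 - 1*(-40) = 9 + 40 = 49)
Z = 1513/54 (Z = -7 + (((-2*6 - 2) + 49) + 1/54) = -7 + (((-12 - 2) + 49) + 1/54) = -7 + ((-14 + 49) + 1/54) = -7 + (35 + 1/54) = -7 + 1891/54 = 1513/54 ≈ 28.019)
-5*Z - 75 = -5*1513/54 - 75 = -7565/54 - 75 = -11615/54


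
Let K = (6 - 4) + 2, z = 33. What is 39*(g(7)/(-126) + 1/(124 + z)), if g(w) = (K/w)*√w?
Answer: 39/157 - 26*√7/147 ≈ -0.21955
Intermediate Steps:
K = 4 (K = 2 + 2 = 4)
g(w) = 4/√w (g(w) = (4/w)*√w = 4/√w)
39*(g(7)/(-126) + 1/(124 + z)) = 39*((4/√7)/(-126) + 1/(124 + 33)) = 39*((4*(√7/7))*(-1/126) + 1/157) = 39*((4*√7/7)*(-1/126) + 1/157) = 39*(-2*√7/441 + 1/157) = 39*(1/157 - 2*√7/441) = 39/157 - 26*√7/147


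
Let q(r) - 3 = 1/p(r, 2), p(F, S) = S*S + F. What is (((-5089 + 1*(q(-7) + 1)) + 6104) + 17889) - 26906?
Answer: -23995/3 ≈ -7998.3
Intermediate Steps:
p(F, S) = F + S² (p(F, S) = S² + F = F + S²)
q(r) = 3 + 1/(4 + r) (q(r) = 3 + 1/(r + 2²) = 3 + 1/(r + 4) = 3 + 1/(4 + r))
(((-5089 + 1*(q(-7) + 1)) + 6104) + 17889) - 26906 = (((-5089 + 1*((13 + 3*(-7))/(4 - 7) + 1)) + 6104) + 17889) - 26906 = (((-5089 + 1*((13 - 21)/(-3) + 1)) + 6104) + 17889) - 26906 = (((-5089 + 1*(-⅓*(-8) + 1)) + 6104) + 17889) - 26906 = (((-5089 + 1*(8/3 + 1)) + 6104) + 17889) - 26906 = (((-5089 + 1*(11/3)) + 6104) + 17889) - 26906 = (((-5089 + 11/3) + 6104) + 17889) - 26906 = ((-15256/3 + 6104) + 17889) - 26906 = (3056/3 + 17889) - 26906 = 56723/3 - 26906 = -23995/3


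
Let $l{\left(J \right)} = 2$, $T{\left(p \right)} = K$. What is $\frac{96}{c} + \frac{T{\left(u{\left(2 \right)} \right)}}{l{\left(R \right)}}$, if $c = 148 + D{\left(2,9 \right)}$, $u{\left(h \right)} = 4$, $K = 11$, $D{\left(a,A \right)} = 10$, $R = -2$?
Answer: $\frac{965}{158} \approx 6.1076$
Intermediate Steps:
$T{\left(p \right)} = 11$
$c = 158$ ($c = 148 + 10 = 158$)
$\frac{96}{c} + \frac{T{\left(u{\left(2 \right)} \right)}}{l{\left(R \right)}} = \frac{96}{158} + \frac{11}{2} = 96 \cdot \frac{1}{158} + 11 \cdot \frac{1}{2} = \frac{48}{79} + \frac{11}{2} = \frac{965}{158}$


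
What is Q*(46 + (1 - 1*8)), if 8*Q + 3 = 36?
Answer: 1287/8 ≈ 160.88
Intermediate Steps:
Q = 33/8 (Q = -3/8 + (⅛)*36 = -3/8 + 9/2 = 33/8 ≈ 4.1250)
Q*(46 + (1 - 1*8)) = 33*(46 + (1 - 1*8))/8 = 33*(46 + (1 - 8))/8 = 33*(46 - 7)/8 = (33/8)*39 = 1287/8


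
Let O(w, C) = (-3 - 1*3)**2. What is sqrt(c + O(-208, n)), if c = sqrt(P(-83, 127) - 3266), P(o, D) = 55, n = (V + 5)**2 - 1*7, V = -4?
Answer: sqrt(36 + 13*I*sqrt(19)) ≈ 7.181 + 3.9455*I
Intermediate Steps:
n = -6 (n = (-4 + 5)**2 - 1*7 = 1**2 - 7 = 1 - 7 = -6)
O(w, C) = 36 (O(w, C) = (-3 - 3)**2 = (-6)**2 = 36)
c = 13*I*sqrt(19) (c = sqrt(55 - 3266) = sqrt(-3211) = 13*I*sqrt(19) ≈ 56.666*I)
sqrt(c + O(-208, n)) = sqrt(13*I*sqrt(19) + 36) = sqrt(36 + 13*I*sqrt(19))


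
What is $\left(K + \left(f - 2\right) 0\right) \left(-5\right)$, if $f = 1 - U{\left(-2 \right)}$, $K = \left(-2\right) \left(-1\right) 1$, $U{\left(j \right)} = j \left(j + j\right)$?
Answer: $-10$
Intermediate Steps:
$U{\left(j \right)} = 2 j^{2}$ ($U{\left(j \right)} = j 2 j = 2 j^{2}$)
$K = 2$ ($K = 2 \cdot 1 = 2$)
$f = -7$ ($f = 1 - 2 \left(-2\right)^{2} = 1 - 2 \cdot 4 = 1 - 8 = -7$)
$\left(K + \left(f - 2\right) 0\right) \left(-5\right) = \left(2 + \left(-7 - 2\right) 0\right) \left(-5\right) = \left(2 - 0\right) \left(-5\right) = \left(2 + 0\right) \left(-5\right) = 2 \left(-5\right) = -10$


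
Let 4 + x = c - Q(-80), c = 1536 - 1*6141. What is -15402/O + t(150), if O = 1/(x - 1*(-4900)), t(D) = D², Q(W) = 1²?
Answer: -4444080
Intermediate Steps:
Q(W) = 1
c = -4605 (c = 1536 - 6141 = -4605)
x = -4610 (x = -4 + (-4605 - 1*1) = -4 + (-4605 - 1) = -4 - 4606 = -4610)
O = 1/290 (O = 1/(-4610 - 1*(-4900)) = 1/(-4610 + 4900) = 1/290 ≈ 0.0034483)
-15402/O + t(150) = -15402/1/290 + 150² = -15402*290 + 22500 = -4466580 + 22500 = -4444080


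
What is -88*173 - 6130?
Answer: -21354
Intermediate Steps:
-88*173 - 6130 = -15224 - 6130 = -21354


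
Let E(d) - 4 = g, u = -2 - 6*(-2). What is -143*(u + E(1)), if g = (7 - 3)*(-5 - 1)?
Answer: 1430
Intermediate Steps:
u = 10 (u = -2 + 12 = 10)
g = -24 (g = 4*(-6) = -24)
E(d) = -20 (E(d) = 4 - 24 = -20)
-143*(u + E(1)) = -143*(10 - 20) = -143*(-10) = 1430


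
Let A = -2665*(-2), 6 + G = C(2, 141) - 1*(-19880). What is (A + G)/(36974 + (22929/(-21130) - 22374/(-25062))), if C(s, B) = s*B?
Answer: 2249394614860/3263308629077 ≈ 0.68930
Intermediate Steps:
C(s, B) = B*s
G = 20156 (G = -6 + (141*2 - 1*(-19880)) = -6 + (282 + 19880) = -6 + 20162 = 20156)
A = 5330
(A + G)/(36974 + (22929/(-21130) - 22374/(-25062))) = (5330 + 20156)/(36974 + (22929/(-21130) - 22374/(-25062))) = 25486/(36974 + (22929*(-1/21130) - 22374*(-1/25062))) = 25486/(36974 + (-22929/21130 + 3729/4177)) = 25486/(36974 - 16980663/88260010) = 25486/(3263308629077/88260010) = 25486*(88260010/3263308629077) = 2249394614860/3263308629077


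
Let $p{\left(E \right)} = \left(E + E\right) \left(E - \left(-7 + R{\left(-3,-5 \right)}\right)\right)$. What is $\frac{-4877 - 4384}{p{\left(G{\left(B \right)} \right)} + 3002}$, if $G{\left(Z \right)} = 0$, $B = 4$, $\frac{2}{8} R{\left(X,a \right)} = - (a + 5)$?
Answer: $- \frac{9261}{3002} \approx -3.0849$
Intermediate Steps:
$R{\left(X,a \right)} = -20 - 4 a$ ($R{\left(X,a \right)} = 4 \left(- (a + 5)\right) = 4 \left(- (5 + a)\right) = 4 \left(-5 - a\right) = -20 - 4 a$)
$p{\left(E \right)} = 2 E \left(7 + E\right)$ ($p{\left(E \right)} = \left(E + E\right) \left(E + \left(7 - \left(-20 - -20\right)\right)\right) = 2 E \left(E + \left(7 - \left(-20 + 20\right)\right)\right) = 2 E \left(E + \left(7 - 0\right)\right) = 2 E \left(E + \left(7 + 0\right)\right) = 2 E \left(E + 7\right) = 2 E \left(7 + E\right)$)
$\frac{-4877 - 4384}{p{\left(G{\left(B \right)} \right)} + 3002} = \frac{-4877 - 4384}{2 \cdot 0 \left(7 + 0\right) + 3002} = - \frac{9261}{2 \cdot 0 \cdot 7 + 3002} = - \frac{9261}{0 + 3002} = - \frac{9261}{3002}$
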